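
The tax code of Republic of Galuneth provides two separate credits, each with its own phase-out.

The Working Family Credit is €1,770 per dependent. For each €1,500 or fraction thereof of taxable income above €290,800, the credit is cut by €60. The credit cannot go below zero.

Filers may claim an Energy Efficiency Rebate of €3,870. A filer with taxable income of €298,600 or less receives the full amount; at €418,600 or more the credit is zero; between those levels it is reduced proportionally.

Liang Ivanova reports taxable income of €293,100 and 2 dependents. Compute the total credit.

€7,290

Working Family Credit: base = 2 × €1,770 = €3,540. income exceeds €290,800 by €2,300, which is 2 full-or-partial €1,500 increments; reduction = 2 × €60 = €120, leaving €3,420.
Energy Efficiency Rebate: €293,100 is at or below the €298,600 threshold, so the full €3,870 applies.
Total: €3,420 + €3,870 = €7,290.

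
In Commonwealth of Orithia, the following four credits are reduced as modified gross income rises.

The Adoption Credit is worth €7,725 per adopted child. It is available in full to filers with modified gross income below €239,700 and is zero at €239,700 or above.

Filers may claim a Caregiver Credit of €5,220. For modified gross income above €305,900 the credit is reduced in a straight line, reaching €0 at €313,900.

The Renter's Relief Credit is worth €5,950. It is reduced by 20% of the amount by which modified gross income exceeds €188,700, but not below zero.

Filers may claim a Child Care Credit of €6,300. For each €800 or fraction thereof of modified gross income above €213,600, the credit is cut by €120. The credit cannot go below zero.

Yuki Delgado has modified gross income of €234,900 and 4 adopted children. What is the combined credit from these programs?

€39,180

Adoption Credit: base = 4 × €7,725 = €30,900. €234,900 is below the €239,700 cutoff, so the full €30,900 applies.
Caregiver Credit: €234,900 is at or below the €305,900 threshold, so the full €5,220 applies.
Renter's Relief Credit: 20% of the €46,200 excess over €188,700 is €9,240 ≥ base, so the credit is €0.
Child Care Credit: income exceeds €213,600 by €21,300, which is 27 full-or-partial €800 increments; reduction = 27 × €120 = €3,240, leaving €3,060.
Total: €30,900 + €5,220 + €0 + €3,060 = €39,180.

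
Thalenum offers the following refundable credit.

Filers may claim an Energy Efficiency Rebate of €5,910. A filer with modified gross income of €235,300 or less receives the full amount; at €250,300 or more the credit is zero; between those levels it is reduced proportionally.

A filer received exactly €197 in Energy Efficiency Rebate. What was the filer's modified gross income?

€197 is 197/5,910 of the full €5,910, so 5,713/5,910 of the €15,000 range has been used: income = €235,300 + €15,000 × 5,713/5,910 = €249,800.

€249,800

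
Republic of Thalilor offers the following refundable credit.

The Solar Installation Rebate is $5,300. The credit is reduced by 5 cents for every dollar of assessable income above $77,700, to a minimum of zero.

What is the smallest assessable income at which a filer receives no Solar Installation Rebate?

The credit falls by 5% of each dollar above $77,700, so it reaches zero when the excess is $5,300 / 5% = $106,000: income = $77,700 + $106,000 = $183,700.

$183,700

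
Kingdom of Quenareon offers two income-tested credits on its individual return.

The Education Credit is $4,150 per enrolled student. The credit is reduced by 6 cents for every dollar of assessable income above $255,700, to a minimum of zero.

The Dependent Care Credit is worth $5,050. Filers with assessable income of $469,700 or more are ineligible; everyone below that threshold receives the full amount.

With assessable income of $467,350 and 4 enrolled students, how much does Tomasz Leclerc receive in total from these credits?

$8,951

Education Credit: base = 4 × $4,150 = $16,600. 6% of the $211,650 excess over $255,700 is $12,699; credit = $16,600 − $12,699 = $3,901.
Dependent Care Credit: $467,350 is below the $469,700 cutoff, so the full $5,050 applies.
Total: $3,901 + $5,050 = $8,951.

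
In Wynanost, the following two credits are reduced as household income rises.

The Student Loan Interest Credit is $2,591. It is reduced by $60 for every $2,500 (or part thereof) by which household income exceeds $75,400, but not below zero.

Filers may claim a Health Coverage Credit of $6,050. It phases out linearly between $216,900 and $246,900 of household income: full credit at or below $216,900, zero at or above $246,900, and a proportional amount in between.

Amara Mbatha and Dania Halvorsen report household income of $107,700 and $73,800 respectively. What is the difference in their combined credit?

$780

Amara ($107,700): Student Loan Interest Credit: income exceeds $75,400 by $32,300, which is 13 full-or-partial $2,500 increments; reduction = 13 × $60 = $780, leaving $1,811. Health Coverage Credit: $107,700 is at or below the $216,900 threshold, so the full $6,050 applies. total $1,811 + $6,050 = $7,861
Dania ($73,800): Student Loan Interest Credit: $73,800 is at or below the $75,400 threshold, so the full $2,591 applies. Health Coverage Credit: $73,800 is at or below the $216,900 threshold, so the full $6,050 applies. total $2,591 + $6,050 = $8,641
Difference: |$7,861 − $8,641| = $780.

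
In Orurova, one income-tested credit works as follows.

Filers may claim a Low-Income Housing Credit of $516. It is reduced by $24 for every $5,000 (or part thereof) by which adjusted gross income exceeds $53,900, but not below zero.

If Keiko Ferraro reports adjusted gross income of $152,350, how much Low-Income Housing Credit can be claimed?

$36

Low-Income Housing Credit: income exceeds $53,900 by $98,450, which is 20 full-or-partial $5,000 increments; reduction = 20 × $24 = $480, leaving $36.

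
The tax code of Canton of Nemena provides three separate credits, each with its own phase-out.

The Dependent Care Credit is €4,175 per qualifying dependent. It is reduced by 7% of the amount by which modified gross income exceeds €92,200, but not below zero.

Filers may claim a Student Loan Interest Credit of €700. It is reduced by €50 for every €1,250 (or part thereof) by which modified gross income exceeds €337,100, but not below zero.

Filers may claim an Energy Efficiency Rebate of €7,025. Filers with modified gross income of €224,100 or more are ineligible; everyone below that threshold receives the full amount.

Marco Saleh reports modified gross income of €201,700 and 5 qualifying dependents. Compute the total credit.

€20,935

Dependent Care Credit: base = 5 × €4,175 = €20,875. 7% of the €109,500 excess over €92,200 is €7,665; credit = €20,875 − €7,665 = €13,210.
Student Loan Interest Credit: €201,700 is at or below the €337,100 threshold, so the full €700 applies.
Energy Efficiency Rebate: €201,700 is below the €224,100 cutoff, so the full €7,025 applies.
Total: €13,210 + €700 + €7,025 = €20,935.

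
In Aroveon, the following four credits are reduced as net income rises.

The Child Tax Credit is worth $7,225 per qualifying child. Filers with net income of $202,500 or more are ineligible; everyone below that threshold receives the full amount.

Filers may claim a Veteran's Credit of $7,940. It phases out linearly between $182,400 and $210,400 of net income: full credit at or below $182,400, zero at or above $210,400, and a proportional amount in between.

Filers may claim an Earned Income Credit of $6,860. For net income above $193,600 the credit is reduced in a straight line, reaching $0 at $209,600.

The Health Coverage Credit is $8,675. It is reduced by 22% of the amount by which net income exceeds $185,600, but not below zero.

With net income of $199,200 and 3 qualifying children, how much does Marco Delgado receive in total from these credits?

$34,993

Child Tax Credit: base = 3 × $7,225 = $21,675. $199,200 is below the $202,500 cutoff, so the full $21,675 applies.
Veteran's Credit: $199,200 is $16,800 into a $28,000 phase-out range, leaving 11,200/28,000 of the credit: $7,940 × 11,200/28,000 = $3,176.
Earned Income Credit: $199,200 is $5,600 into a $16,000 phase-out range, leaving 10,400/16,000 of the credit: $6,860 × 10,400/16,000 = $4,459.
Health Coverage Credit: 22% of the $13,600 excess over $185,600 is $2,992; credit = $8,675 − $2,992 = $5,683.
Total: $21,675 + $3,176 + $4,459 + $5,683 = $34,993.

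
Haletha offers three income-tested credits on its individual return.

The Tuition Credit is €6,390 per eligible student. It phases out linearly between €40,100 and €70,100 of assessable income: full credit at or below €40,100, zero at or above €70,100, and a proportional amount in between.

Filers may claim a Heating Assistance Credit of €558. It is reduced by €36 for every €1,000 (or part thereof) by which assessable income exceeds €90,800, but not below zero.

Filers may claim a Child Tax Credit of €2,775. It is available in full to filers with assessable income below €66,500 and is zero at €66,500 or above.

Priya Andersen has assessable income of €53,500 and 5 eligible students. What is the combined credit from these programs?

€21,012

Tuition Credit: base = 5 × €6,390 = €31,950. €53,500 is €13,400 into a €30,000 phase-out range, leaving 16,600/30,000 of the credit: €31,950 × 16,600/30,000 = €17,679.
Heating Assistance Credit: €53,500 is at or below the €90,800 threshold, so the full €558 applies.
Child Tax Credit: €53,500 is below the €66,500 cutoff, so the full €2,775 applies.
Total: €17,679 + €558 + €2,775 = €21,012.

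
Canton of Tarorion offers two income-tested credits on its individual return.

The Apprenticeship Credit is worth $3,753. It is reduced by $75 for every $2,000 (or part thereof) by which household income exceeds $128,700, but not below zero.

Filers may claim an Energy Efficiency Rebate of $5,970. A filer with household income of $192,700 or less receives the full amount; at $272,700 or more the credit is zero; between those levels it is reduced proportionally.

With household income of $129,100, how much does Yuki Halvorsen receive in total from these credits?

Apprenticeship Credit: income exceeds $128,700 by $400, which is 1 full-or-partial $2,000 increment; reduction = 1 × $75 = $75, leaving $3,678.
Energy Efficiency Rebate: $129,100 is at or below the $192,700 threshold, so the full $5,970 applies.
Total: $3,678 + $5,970 = $9,648.

$9,648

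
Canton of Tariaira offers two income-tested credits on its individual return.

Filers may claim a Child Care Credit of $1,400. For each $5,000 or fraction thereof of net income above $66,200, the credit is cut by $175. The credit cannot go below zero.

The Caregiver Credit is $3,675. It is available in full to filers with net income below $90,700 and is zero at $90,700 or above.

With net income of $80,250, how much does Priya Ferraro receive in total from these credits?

$4,550

Child Care Credit: income exceeds $66,200 by $14,050, which is 3 full-or-partial $5,000 increments; reduction = 3 × $175 = $525, leaving $875.
Caregiver Credit: $80,250 is below the $90,700 cutoff, so the full $3,675 applies.
Total: $875 + $3,675 = $4,550.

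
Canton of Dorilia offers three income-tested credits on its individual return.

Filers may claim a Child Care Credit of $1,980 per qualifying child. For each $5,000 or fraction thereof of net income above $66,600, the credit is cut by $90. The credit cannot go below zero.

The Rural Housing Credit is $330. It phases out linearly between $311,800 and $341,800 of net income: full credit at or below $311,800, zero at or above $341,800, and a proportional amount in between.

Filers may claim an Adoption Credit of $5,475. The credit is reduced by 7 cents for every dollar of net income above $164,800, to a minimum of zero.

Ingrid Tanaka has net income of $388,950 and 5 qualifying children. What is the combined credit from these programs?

Child Care Credit: base = 5 × $1,980 = $9,900. income exceeds $66,600 by $322,350, which is 65 full-or-partial $5,000 increments; reduction = 65 × $90 = $5,850, leaving $4,050.
Rural Housing Credit: $388,950 is at or above $341,800, so the credit is $0.
Adoption Credit: 7% of the $224,150 excess over $164,800 is $15,690.50 ≥ base, so the credit is $0.
Total: $4,050 + $0 + $0 = $4,050.

$4,050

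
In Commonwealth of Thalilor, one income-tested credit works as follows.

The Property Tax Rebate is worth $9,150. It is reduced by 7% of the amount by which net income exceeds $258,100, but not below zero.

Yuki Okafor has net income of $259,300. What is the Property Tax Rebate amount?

$9,066

Property Tax Rebate: 7% of the $1,200 excess over $258,100 is $84; credit = $9,150 − $84 = $9,066.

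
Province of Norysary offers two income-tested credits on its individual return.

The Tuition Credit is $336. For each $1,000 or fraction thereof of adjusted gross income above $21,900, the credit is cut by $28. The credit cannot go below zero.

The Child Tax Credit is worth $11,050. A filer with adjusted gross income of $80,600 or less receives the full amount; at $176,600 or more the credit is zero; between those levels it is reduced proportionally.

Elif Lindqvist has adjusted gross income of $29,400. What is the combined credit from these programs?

Tuition Credit: income exceeds $21,900 by $7,500, which is 8 full-or-partial $1,000 increments; reduction = 8 × $28 = $224, leaving $112.
Child Tax Credit: $29,400 is at or below the $80,600 threshold, so the full $11,050 applies.
Total: $112 + $11,050 = $11,162.

$11,162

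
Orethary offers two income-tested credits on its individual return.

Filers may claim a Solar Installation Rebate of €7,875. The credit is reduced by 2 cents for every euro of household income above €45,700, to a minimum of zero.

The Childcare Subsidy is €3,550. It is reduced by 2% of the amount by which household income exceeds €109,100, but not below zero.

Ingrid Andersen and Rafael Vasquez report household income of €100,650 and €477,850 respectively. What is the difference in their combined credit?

€10,326

Ingrid (€100,650): Solar Installation Rebate: 2% of the €54,950 excess over €45,700 is €1,099; credit = €7,875 − €1,099 = €6,776. Childcare Subsidy: €100,650 is at or below the €109,100 threshold, so the full €3,550 applies. total €6,776 + €3,550 = €10,326
Rafael (€477,850): Solar Installation Rebate: 2% of the €432,150 excess over €45,700 is €8,643 ≥ base, so the credit is €0. Childcare Subsidy: 2% of the €368,750 excess over €109,100 is €7,375 ≥ base, so the credit is €0. total €0 + €0 = €0
Difference: |€10,326 − €0| = €10,326.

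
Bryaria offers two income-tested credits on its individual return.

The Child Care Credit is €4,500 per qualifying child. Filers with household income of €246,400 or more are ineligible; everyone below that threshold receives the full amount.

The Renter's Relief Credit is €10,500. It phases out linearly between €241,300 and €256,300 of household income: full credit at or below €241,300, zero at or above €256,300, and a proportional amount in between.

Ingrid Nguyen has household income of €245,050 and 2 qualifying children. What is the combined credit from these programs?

€16,875

Child Care Credit: base = 2 × €4,500 = €9,000. €245,050 is below the €246,400 cutoff, so the full €9,000 applies.
Renter's Relief Credit: €245,050 is €3,750 into a €15,000 phase-out range, leaving 11,250/15,000 of the credit: €10,500 × 11,250/15,000 = €7,875.
Total: €9,000 + €7,875 = €16,875.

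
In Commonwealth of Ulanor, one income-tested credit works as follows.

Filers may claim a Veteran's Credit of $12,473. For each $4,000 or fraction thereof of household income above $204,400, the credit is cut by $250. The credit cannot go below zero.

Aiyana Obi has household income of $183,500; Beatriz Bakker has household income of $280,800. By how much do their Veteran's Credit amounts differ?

$5,000

Aiyana ($183,500): Veteran's Credit: $183,500 is at or below the $204,400 threshold, so the full $12,473 applies.
Beatriz ($280,800): Veteran's Credit: income exceeds $204,400 by $76,400, which is 20 full-or-partial $4,000 increments; reduction = 20 × $250 = $5,000, leaving $7,473.
Difference: |$12,473 − $7,473| = $5,000.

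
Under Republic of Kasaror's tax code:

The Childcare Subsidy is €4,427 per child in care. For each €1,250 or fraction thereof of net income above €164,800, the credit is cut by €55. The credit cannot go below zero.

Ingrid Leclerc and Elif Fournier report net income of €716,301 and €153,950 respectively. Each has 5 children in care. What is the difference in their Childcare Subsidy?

€22,135

Ingrid (€716,301): Childcare Subsidy: base = 5 × €4,427 = €22,135. income exceeds €164,800 by €551,501 → 442 increments × €55 = €24,310 ≥ base, so the credit is €0.
Elif (€153,950): Childcare Subsidy: base = 5 × €4,427 = €22,135. €153,950 is at or below the €164,800 threshold, so the full €22,135 applies.
Difference: |€0 − €22,135| = €22,135.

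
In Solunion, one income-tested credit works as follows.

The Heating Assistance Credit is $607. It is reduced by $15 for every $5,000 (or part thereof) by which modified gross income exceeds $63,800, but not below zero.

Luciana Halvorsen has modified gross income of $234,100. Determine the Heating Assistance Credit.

$82

Heating Assistance Credit: income exceeds $63,800 by $170,300, which is 35 full-or-partial $5,000 increments; reduction = 35 × $15 = $525, leaving $82.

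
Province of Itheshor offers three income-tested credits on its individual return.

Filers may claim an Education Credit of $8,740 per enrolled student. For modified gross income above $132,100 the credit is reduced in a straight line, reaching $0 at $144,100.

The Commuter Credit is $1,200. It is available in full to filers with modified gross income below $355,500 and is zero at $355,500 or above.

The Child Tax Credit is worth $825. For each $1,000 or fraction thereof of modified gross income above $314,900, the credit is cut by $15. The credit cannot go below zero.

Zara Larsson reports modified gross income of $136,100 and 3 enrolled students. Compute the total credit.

$19,505

Education Credit: base = 3 × $8,740 = $26,220. $136,100 is $4,000 into a $12,000 phase-out range, leaving 8,000/12,000 of the credit: $26,220 × 8,000/12,000 = $17,480.
Commuter Credit: $136,100 is below the $355,500 cutoff, so the full $1,200 applies.
Child Tax Credit: $136,100 is at or below the $314,900 threshold, so the full $825 applies.
Total: $17,480 + $1,200 + $825 = $19,505.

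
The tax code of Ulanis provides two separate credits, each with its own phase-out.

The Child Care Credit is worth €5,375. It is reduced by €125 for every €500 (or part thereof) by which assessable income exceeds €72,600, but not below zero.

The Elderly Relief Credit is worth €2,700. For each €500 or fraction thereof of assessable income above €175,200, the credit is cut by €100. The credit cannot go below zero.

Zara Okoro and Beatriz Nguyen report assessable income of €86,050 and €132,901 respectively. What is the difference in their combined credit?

€2,000

Zara (€86,050): Child Care Credit: income exceeds €72,600 by €13,450, which is 27 full-or-partial €500 increments; reduction = 27 × €125 = €3,375, leaving €2,000. Elderly Relief Credit: €86,050 is at or below the €175,200 threshold, so the full €2,700 applies. total €2,000 + €2,700 = €4,700
Beatriz (€132,901): Child Care Credit: income exceeds €72,600 by €60,301 → 121 increments × €125 = €15,125 ≥ base, so the credit is €0. Elderly Relief Credit: €132,901 is at or below the €175,200 threshold, so the full €2,700 applies. total €0 + €2,700 = €2,700
Difference: |€4,700 − €2,700| = €2,000.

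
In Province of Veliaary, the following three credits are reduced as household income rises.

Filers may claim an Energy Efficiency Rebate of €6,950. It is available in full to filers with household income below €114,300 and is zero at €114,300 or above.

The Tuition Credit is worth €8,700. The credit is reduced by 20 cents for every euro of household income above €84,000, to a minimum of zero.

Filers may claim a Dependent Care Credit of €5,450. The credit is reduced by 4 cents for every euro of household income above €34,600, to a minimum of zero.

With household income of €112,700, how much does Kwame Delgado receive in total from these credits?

€12,236

Energy Efficiency Rebate: €112,700 is below the €114,300 cutoff, so the full €6,950 applies.
Tuition Credit: 20% of the €28,700 excess over €84,000 is €5,740; credit = €8,700 − €5,740 = €2,960.
Dependent Care Credit: 4% of the €78,100 excess over €34,600 is €3,124; credit = €5,450 − €3,124 = €2,326.
Total: €6,950 + €2,960 + €2,326 = €12,236.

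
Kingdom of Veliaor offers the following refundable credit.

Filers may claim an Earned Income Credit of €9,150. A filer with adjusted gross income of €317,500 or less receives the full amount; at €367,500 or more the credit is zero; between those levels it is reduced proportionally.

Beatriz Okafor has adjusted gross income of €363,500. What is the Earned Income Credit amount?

€732

Earned Income Credit: €363,500 is €46,000 into a €50,000 phase-out range, leaving 4,000/50,000 of the credit: €9,150 × 4,000/50,000 = €732.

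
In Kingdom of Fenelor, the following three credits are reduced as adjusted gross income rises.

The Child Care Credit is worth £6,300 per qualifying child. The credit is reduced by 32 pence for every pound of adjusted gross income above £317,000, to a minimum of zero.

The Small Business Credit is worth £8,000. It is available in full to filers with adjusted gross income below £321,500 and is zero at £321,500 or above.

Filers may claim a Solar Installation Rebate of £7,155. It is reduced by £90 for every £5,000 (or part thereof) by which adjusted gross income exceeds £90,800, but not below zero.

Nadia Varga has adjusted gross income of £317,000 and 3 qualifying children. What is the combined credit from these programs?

Child Care Credit: base = 3 × £6,300 = £18,900. £317,000 is at or below the £317,000 threshold, so the full £18,900 applies.
Small Business Credit: £317,000 is below the £321,500 cutoff, so the full £8,000 applies.
Solar Installation Rebate: income exceeds £90,800 by £226,200, which is 46 full-or-partial £5,000 increments; reduction = 46 × £90 = £4,140, leaving £3,015.
Total: £18,900 + £8,000 + £3,015 = £29,915.

£29,915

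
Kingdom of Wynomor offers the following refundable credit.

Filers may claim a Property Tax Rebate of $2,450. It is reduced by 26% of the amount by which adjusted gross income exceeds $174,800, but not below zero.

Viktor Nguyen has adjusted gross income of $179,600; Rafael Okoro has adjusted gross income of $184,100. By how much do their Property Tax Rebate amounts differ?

$1,170

Viktor ($179,600): Property Tax Rebate: 26% of the $4,800 excess over $174,800 is $1,248; credit = $2,450 − $1,248 = $1,202.
Rafael ($184,100): Property Tax Rebate: 26% of the $9,300 excess over $174,800 is $2,418; credit = $2,450 − $2,418 = $32.
Difference: |$1,202 − $32| = $1,170.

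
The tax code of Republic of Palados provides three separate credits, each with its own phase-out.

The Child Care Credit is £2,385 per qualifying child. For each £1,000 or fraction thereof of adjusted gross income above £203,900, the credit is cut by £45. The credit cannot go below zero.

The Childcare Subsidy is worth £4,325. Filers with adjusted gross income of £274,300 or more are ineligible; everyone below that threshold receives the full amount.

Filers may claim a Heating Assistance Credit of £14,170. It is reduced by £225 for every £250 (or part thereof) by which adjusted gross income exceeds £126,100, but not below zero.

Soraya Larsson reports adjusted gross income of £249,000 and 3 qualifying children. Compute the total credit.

Child Care Credit: base = 3 × £2,385 = £7,155. income exceeds £203,900 by £45,100, which is 46 full-or-partial £1,000 increments; reduction = 46 × £45 = £2,070, leaving £5,085.
Childcare Subsidy: £249,000 is below the £274,300 cutoff, so the full £4,325 applies.
Heating Assistance Credit: income exceeds £126,100 by £122,900 → 492 increments × £225 = £110,700 ≥ base, so the credit is £0.
Total: £5,085 + £4,325 + £0 = £9,410.

£9,410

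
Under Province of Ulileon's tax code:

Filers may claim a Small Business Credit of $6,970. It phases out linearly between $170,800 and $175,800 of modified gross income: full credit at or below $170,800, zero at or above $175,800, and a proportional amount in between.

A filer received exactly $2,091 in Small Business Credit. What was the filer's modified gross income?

$2,091 is 2,091/6,970 of the full $6,970, so 4,879/6,970 of the $5,000 range has been used: income = $170,800 + $5,000 × 4,879/6,970 = $174,300.

$174,300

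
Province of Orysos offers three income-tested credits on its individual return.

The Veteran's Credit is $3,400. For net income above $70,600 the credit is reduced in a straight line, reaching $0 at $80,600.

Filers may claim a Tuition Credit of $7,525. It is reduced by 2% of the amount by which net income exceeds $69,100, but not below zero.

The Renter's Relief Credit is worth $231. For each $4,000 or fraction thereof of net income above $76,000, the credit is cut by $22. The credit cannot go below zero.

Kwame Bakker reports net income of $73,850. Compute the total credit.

$9,956

Veteran's Credit: $73,850 is $3,250 into a $10,000 phase-out range, leaving 6,750/10,000 of the credit: $3,400 × 6,750/10,000 = $2,295.
Tuition Credit: 2% of the $4,750 excess over $69,100 is $95; credit = $7,525 − $95 = $7,430.
Renter's Relief Credit: $73,850 is at or below the $76,000 threshold, so the full $231 applies.
Total: $2,295 + $7,430 + $231 = $9,956.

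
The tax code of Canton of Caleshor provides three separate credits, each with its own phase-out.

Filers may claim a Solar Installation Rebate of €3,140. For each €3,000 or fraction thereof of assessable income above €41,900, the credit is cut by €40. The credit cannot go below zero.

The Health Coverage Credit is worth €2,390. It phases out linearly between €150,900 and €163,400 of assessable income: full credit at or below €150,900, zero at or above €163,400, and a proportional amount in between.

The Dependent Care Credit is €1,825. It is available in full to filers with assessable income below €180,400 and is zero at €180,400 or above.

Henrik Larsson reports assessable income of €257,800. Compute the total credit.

€260

Solar Installation Rebate: income exceeds €41,900 by €215,900, which is 72 full-or-partial €3,000 increments; reduction = 72 × €40 = €2,880, leaving €260.
Health Coverage Credit: €257,800 is at or above €163,400, so the credit is €0.
Dependent Care Credit: €257,800 meets or exceeds the €180,400 cutoff, so the credit is €0.
Total: €260 + €0 + €0 = €260.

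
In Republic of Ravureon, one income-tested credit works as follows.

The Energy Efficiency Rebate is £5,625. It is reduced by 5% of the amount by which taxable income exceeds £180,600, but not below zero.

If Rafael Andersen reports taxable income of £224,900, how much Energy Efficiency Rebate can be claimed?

Energy Efficiency Rebate: 5% of the £44,300 excess over £180,600 is £2,215; credit = £5,625 − £2,215 = £3,410.

£3,410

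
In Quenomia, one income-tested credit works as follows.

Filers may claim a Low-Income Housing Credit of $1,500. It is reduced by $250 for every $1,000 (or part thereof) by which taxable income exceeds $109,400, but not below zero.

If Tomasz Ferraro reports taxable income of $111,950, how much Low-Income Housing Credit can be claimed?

$750

Low-Income Housing Credit: income exceeds $109,400 by $2,550, which is 3 full-or-partial $1,000 increments; reduction = 3 × $250 = $750, leaving $750.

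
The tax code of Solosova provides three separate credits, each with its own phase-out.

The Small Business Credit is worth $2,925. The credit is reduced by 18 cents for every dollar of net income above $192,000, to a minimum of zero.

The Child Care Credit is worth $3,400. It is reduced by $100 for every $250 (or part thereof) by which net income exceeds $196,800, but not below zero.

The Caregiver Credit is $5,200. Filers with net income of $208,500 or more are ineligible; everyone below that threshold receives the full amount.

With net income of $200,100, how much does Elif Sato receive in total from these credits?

$8,667

Small Business Credit: 18% of the $8,100 excess over $192,000 is $1,458; credit = $2,925 − $1,458 = $1,467.
Child Care Credit: income exceeds $196,800 by $3,300, which is 14 full-or-partial $250 increments; reduction = 14 × $100 = $1,400, leaving $2,000.
Caregiver Credit: $200,100 is below the $208,500 cutoff, so the full $5,200 applies.
Total: $1,467 + $2,000 + $5,200 = $8,667.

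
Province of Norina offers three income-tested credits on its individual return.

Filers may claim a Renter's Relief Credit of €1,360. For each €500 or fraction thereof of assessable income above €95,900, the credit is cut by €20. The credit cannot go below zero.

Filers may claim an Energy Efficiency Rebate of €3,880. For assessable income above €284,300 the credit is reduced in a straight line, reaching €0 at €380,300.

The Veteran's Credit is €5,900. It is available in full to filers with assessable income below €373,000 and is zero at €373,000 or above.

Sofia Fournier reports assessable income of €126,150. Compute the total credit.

Renter's Relief Credit: income exceeds €95,900 by €30,250, which is 61 full-or-partial €500 increments; reduction = 61 × €20 = €1,220, leaving €140.
Energy Efficiency Rebate: €126,150 is at or below the €284,300 threshold, so the full €3,880 applies.
Veteran's Credit: €126,150 is below the €373,000 cutoff, so the full €5,900 applies.
Total: €140 + €3,880 + €5,900 = €9,920.

€9,920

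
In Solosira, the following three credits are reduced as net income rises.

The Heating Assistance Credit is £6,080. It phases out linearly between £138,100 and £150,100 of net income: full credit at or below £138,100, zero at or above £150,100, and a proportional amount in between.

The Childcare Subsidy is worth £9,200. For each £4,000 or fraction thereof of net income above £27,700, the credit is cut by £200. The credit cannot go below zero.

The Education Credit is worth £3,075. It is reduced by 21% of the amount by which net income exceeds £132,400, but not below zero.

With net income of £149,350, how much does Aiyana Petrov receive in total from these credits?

Heating Assistance Credit: £149,350 is £11,250 into a £12,000 phase-out range, leaving 750/12,000 of the credit: £6,080 × 750/12,000 = £380.
Childcare Subsidy: income exceeds £27,700 by £121,650, which is 31 full-or-partial £4,000 increments; reduction = 31 × £200 = £6,200, leaving £3,000.
Education Credit: 21% of the £16,950 excess over £132,400 is £3,559.50 ≥ base, so the credit is £0.
Total: £380 + £3,000 + £0 = £3,380.

£3,380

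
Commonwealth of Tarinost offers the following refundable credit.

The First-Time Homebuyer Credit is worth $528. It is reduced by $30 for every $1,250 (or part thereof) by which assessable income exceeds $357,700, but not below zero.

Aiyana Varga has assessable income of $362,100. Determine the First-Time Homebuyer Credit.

$408

First-Time Homebuyer Credit: income exceeds $357,700 by $4,400, which is 4 full-or-partial $1,250 increments; reduction = 4 × $30 = $120, leaving $408.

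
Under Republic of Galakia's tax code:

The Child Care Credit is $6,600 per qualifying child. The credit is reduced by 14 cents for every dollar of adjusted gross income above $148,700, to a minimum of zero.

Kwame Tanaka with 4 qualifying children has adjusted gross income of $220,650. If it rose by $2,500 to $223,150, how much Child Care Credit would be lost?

At $220,650 — base = 4 × $6,600 = $26,400. 14% of the $71,950 excess over $148,700 is $10,073; credit = $26,400 − $10,073 = $16,327.
At $223,150 — base = 4 × $6,600 = $26,400. 14% of the $74,450 excess over $148,700 is $10,423; credit = $26,400 − $10,423 = $15,977.
Lost: $16,327 − $15,977 = $350.

$350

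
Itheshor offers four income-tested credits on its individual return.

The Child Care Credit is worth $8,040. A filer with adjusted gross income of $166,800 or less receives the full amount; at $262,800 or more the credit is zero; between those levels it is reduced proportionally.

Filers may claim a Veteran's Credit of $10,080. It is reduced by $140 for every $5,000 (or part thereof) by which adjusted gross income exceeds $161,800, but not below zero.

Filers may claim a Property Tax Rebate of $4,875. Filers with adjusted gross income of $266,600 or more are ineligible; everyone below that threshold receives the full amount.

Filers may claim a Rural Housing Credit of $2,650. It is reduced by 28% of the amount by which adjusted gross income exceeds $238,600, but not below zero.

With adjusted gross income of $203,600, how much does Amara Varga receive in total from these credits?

Child Care Credit: $203,600 is $36,800 into a $96,000 phase-out range, leaving 59,200/96,000 of the credit: $8,040 × 59,200/96,000 = $4,958.
Veteran's Credit: income exceeds $161,800 by $41,800, which is 9 full-or-partial $5,000 increments; reduction = 9 × $140 = $1,260, leaving $8,820.
Property Tax Rebate: $203,600 is below the $266,600 cutoff, so the full $4,875 applies.
Rural Housing Credit: $203,600 is at or below the $238,600 threshold, so the full $2,650 applies.
Total: $4,958 + $8,820 + $4,875 + $2,650 = $21,303.

$21,303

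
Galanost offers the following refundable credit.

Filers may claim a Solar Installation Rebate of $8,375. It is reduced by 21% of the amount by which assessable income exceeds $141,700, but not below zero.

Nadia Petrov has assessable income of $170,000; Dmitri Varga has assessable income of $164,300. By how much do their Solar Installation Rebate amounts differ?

Nadia ($170,000): Solar Installation Rebate: 21% of the $28,300 excess over $141,700 is $5,943; credit = $8,375 − $5,943 = $2,432.
Dmitri ($164,300): Solar Installation Rebate: 21% of the $22,600 excess over $141,700 is $4,746; credit = $8,375 − $4,746 = $3,629.
Difference: |$2,432 − $3,629| = $1,197.

$1,197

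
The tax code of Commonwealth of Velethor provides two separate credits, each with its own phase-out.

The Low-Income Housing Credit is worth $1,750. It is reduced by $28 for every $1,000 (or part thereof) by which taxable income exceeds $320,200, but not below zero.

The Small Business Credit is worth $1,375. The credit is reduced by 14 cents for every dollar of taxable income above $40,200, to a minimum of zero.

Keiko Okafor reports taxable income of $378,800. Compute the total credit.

$98

Low-Income Housing Credit: income exceeds $320,200 by $58,600, which is 59 full-or-partial $1,000 increments; reduction = 59 × $28 = $1,652, leaving $98.
Small Business Credit: 14% of the $338,600 excess over $40,200 is $47,404 ≥ base, so the credit is $0.
Total: $98 + $0 = $98.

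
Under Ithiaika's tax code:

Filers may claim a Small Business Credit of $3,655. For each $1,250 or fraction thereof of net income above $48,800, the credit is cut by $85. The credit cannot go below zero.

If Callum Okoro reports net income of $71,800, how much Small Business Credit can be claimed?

Small Business Credit: income exceeds $48,800 by $23,000, which is 19 full-or-partial $1,250 increments; reduction = 19 × $85 = $1,615, leaving $2,040.

$2,040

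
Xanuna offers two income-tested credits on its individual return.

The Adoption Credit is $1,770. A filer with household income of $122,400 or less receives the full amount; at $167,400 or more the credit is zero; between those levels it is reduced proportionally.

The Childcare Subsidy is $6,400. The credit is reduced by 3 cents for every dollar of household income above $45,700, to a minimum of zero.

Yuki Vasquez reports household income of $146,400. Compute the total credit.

Adoption Credit: $146,400 is $24,000 into a $45,000 phase-out range, leaving 21,000/45,000 of the credit: $1,770 × 21,000/45,000 = $826.
Childcare Subsidy: 3% of the $100,700 excess over $45,700 is $3,021; credit = $6,400 − $3,021 = $3,379.
Total: $826 + $3,379 = $4,205.

$4,205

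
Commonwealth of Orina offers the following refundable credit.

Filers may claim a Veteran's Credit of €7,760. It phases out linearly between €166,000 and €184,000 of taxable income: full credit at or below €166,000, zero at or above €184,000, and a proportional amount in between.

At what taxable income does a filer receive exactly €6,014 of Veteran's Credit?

€170,050

€6,014 is 6,014/7,760 of the full €7,760, so 1,746/7,760 of the €18,000 range has been used: income = €166,000 + €18,000 × 1,746/7,760 = €170,050.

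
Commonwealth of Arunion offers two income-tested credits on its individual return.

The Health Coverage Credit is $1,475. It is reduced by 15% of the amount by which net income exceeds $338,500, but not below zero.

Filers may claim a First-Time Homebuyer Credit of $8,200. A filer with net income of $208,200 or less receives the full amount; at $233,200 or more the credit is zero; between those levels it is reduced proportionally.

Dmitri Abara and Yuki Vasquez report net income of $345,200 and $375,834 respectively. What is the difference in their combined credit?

$470

Dmitri ($345,200): Health Coverage Credit: 15% of the $6,700 excess over $338,500 is $1,005; credit = $1,475 − $1,005 = $470. First-Time Homebuyer Credit: $345,200 is at or above $233,200, so the credit is $0. total $470 + $0 = $470
Yuki ($375,834): Health Coverage Credit: 15% of the $37,334 excess over $338,500 is $5,600.10 ≥ base, so the credit is $0. First-Time Homebuyer Credit: $375,834 is at or above $233,200, so the credit is $0. total $0 + $0 = $0
Difference: |$470 − $0| = $470.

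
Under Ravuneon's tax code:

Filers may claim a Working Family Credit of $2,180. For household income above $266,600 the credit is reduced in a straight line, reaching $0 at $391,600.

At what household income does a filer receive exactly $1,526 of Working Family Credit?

$304,100

$1,526 is 1,526/2,180 of the full $2,180, so 654/2,180 of the $125,000 range has been used: income = $266,600 + $125,000 × 654/2,180 = $304,100.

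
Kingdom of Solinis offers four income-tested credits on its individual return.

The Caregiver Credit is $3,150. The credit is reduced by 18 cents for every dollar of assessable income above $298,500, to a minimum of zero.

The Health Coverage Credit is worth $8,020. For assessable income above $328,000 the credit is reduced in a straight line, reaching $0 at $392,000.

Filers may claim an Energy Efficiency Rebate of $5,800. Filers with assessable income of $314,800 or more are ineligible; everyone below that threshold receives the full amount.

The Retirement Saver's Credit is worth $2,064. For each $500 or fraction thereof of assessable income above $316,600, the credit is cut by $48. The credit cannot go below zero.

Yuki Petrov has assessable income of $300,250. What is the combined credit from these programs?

$18,719

Caregiver Credit: 18% of the $1,750 excess over $298,500 is $315; credit = $3,150 − $315 = $2,835.
Health Coverage Credit: $300,250 is at or below the $328,000 threshold, so the full $8,020 applies.
Energy Efficiency Rebate: $300,250 is below the $314,800 cutoff, so the full $5,800 applies.
Retirement Saver's Credit: $300,250 is at or below the $316,600 threshold, so the full $2,064 applies.
Total: $2,835 + $8,020 + $5,800 + $2,064 = $18,719.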